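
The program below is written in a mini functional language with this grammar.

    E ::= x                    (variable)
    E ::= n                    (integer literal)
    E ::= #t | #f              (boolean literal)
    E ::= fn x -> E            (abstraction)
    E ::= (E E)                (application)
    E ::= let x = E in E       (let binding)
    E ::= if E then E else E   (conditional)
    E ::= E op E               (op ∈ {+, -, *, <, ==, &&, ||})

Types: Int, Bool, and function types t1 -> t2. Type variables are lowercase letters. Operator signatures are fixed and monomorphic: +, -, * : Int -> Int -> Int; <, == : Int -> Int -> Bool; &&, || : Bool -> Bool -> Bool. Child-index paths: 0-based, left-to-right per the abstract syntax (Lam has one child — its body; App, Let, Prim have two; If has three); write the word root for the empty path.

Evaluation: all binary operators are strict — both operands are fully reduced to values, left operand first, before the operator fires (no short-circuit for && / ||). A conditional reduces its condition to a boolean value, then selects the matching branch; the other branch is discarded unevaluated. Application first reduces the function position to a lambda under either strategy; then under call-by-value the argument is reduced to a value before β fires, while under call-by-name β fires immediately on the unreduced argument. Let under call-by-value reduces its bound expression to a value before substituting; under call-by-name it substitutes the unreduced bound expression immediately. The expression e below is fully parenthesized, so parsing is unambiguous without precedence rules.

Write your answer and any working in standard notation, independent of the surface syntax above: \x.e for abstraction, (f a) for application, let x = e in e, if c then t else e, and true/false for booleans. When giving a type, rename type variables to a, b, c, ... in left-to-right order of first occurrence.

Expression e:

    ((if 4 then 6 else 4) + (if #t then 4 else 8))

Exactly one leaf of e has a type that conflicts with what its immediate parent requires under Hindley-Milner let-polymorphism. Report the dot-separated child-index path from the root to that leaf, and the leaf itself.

Answer: 0.0 : 4

Trace:
  unify Int ~ Bool
  FAIL: mismatch Int ~ Bool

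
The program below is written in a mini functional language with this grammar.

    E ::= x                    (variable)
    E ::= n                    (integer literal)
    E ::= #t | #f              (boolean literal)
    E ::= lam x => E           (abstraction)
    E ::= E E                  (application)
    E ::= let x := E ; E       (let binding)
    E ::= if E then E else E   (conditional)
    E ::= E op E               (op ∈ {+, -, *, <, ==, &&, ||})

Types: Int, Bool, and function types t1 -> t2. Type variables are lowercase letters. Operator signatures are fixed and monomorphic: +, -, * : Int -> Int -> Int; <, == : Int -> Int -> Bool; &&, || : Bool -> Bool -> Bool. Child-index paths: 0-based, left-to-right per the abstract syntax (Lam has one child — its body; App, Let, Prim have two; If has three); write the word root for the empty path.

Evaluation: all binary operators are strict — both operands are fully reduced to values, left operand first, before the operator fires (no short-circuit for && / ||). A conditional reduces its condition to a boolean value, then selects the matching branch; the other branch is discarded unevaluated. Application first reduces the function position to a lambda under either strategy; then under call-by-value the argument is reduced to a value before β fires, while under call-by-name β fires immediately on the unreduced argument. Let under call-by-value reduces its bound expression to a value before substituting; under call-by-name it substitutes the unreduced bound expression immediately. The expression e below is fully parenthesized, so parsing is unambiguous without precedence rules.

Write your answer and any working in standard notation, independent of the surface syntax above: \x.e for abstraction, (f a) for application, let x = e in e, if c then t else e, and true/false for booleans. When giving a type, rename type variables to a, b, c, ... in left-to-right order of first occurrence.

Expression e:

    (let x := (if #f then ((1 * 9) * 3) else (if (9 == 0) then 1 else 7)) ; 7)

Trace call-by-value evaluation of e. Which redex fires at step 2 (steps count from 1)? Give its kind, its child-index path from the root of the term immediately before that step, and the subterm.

Trace:
step 0: (let x = (if false then ((1 * 9) * 3) else (if (9 == 0) then 1 else 7)) in 7)
step 1: [if@0] (let x = (if (9 == 0) then 1 else 7) in 7)
step 2: [delta@0.0] (let x = (if false then 1 else 7) in 7)

Answer: delta at 0.0 : (9 == 0)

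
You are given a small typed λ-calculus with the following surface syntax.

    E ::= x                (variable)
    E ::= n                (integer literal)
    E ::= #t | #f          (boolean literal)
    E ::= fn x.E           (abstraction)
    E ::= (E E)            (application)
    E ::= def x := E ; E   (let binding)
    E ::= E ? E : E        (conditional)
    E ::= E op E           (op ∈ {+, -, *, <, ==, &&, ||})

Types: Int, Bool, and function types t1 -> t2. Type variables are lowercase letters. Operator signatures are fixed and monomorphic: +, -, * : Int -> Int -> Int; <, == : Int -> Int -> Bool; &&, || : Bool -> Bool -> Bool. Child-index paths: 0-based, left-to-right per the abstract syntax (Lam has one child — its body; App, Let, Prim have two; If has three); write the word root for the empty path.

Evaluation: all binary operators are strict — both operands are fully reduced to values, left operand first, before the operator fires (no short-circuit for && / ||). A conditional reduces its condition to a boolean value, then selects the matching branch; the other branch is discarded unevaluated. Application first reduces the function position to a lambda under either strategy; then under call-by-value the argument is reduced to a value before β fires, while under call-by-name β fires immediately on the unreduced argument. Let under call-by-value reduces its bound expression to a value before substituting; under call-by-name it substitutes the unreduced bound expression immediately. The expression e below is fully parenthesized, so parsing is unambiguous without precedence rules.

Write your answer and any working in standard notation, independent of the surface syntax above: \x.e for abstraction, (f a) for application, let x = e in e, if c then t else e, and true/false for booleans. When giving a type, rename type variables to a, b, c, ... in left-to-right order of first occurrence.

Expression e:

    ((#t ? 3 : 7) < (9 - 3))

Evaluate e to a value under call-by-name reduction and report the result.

Working:
step 0: ((if true then 3 else 7) < (9 - 3))
step 1: [if@0] (3 < (9 - 3))
step 2: [delta@1] (3 < 6)
step 3: [delta@root] true

Answer: true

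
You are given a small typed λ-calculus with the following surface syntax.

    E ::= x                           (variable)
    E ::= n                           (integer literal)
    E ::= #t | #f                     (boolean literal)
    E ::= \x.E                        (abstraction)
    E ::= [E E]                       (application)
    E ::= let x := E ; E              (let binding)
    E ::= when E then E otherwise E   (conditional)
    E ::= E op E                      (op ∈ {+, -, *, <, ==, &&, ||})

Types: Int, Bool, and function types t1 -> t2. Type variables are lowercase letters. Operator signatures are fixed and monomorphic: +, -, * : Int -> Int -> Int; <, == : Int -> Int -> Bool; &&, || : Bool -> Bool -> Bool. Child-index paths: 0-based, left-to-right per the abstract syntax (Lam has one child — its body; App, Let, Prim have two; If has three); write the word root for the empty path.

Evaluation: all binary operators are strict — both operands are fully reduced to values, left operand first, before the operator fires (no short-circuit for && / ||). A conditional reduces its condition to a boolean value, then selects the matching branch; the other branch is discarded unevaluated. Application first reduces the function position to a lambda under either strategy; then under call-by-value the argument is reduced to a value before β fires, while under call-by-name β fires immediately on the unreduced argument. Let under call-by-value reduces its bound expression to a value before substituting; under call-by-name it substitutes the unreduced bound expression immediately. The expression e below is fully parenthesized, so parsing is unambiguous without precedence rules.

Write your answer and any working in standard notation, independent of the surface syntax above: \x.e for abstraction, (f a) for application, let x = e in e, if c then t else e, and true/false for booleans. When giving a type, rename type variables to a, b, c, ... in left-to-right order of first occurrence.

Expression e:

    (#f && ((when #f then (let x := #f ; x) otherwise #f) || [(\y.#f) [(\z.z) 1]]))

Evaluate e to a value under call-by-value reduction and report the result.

Answer: false

Working:
step 0: (false && ((if false then (let x = false in x) else false) || ((\y.false) ((\z.z) 1))))
step 1: [if@1.0] (false && (false || ((\y.false) ((\z.z) 1))))
step 2: [beta@1.1.1] (false && (false || ((\y.false) 1)))
step 3: [beta@1.1] (false && (false || false))
step 4: [delta@1] (false && false)
step 5: [delta@root] false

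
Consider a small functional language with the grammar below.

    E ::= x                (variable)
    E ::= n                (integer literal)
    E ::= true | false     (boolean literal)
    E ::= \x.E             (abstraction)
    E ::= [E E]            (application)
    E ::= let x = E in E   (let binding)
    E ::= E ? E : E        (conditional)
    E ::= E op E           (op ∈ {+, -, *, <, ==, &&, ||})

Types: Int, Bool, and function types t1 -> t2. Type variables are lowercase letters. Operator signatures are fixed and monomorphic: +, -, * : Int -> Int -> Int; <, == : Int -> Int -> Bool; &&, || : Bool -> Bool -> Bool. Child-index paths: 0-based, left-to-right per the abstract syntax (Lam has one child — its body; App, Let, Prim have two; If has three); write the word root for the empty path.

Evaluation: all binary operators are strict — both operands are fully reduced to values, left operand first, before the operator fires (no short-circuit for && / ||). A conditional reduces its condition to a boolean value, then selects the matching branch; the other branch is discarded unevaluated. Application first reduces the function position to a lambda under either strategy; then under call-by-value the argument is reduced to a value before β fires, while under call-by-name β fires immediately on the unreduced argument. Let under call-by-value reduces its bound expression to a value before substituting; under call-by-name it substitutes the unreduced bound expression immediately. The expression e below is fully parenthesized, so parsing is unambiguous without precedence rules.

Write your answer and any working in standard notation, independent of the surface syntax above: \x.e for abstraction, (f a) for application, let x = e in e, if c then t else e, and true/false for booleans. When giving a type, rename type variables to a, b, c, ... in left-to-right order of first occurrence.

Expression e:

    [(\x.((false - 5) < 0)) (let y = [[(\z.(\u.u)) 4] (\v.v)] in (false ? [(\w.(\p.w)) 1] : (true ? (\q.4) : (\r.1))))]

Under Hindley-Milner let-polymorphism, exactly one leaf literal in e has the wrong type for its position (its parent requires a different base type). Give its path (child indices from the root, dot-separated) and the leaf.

Trace:
  unify Bool ~ Int
  FAIL: mismatch Bool ~ Int

Answer: 0.0.0.0 : false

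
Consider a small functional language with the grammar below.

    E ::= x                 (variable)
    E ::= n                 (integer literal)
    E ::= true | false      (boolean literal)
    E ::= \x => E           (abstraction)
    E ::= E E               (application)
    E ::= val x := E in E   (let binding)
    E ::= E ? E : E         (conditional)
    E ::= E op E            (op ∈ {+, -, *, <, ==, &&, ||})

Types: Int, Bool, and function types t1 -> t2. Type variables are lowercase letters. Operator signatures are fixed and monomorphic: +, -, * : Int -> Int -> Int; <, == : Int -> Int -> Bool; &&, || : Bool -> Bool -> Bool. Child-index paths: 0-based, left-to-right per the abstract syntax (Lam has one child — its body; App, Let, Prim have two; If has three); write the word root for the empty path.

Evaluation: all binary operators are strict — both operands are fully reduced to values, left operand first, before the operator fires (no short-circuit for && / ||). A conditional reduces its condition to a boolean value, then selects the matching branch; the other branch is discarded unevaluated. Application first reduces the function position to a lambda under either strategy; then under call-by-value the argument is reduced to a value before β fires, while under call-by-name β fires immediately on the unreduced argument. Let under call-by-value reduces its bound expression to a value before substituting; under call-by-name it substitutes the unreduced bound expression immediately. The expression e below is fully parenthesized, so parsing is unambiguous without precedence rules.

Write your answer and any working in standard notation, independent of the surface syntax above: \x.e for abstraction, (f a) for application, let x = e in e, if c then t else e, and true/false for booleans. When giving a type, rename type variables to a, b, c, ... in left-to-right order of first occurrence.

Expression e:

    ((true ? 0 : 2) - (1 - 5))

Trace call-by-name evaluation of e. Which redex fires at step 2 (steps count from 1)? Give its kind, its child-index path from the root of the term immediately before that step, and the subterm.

Trace:
step 0: ((if true then 0 else 2) - (1 - 5))
step 1: [if@0] (0 - (1 - 5))
step 2: [delta@1] (0 - -4)

Answer: delta at 1 : (1 - 5)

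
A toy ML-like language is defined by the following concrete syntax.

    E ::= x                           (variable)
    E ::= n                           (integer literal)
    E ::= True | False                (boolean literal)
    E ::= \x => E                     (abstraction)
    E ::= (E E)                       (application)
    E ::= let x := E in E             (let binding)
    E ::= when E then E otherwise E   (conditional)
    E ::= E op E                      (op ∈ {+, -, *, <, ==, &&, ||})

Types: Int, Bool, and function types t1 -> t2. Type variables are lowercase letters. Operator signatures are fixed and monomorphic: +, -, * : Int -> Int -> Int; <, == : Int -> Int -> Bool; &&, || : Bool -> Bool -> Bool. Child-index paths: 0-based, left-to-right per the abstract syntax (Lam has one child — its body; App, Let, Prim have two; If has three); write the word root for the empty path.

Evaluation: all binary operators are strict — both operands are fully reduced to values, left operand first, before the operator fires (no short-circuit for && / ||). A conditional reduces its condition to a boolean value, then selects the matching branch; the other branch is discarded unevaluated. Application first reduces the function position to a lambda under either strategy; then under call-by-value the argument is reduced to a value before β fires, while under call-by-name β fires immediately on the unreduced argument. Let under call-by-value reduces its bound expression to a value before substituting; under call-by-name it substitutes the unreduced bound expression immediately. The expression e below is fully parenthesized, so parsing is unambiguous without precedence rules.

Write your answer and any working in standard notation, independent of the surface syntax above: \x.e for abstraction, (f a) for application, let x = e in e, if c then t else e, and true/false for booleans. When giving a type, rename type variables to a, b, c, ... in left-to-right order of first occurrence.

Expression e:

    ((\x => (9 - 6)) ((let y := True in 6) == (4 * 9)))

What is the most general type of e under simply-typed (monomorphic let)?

Answer: Int

Working:
  unify Int ~ Int
  unify Int ~ Int
\x._ : a -> Int
let y : Bool
  unify Int ~ Int
  unify Int ~ Int
  unify Int ~ Int
  unify Int ~ Int
  unify a -> Int ~ Bool -> b
  unify a ~ Bool
  unify Int ~ b
_ _ : Int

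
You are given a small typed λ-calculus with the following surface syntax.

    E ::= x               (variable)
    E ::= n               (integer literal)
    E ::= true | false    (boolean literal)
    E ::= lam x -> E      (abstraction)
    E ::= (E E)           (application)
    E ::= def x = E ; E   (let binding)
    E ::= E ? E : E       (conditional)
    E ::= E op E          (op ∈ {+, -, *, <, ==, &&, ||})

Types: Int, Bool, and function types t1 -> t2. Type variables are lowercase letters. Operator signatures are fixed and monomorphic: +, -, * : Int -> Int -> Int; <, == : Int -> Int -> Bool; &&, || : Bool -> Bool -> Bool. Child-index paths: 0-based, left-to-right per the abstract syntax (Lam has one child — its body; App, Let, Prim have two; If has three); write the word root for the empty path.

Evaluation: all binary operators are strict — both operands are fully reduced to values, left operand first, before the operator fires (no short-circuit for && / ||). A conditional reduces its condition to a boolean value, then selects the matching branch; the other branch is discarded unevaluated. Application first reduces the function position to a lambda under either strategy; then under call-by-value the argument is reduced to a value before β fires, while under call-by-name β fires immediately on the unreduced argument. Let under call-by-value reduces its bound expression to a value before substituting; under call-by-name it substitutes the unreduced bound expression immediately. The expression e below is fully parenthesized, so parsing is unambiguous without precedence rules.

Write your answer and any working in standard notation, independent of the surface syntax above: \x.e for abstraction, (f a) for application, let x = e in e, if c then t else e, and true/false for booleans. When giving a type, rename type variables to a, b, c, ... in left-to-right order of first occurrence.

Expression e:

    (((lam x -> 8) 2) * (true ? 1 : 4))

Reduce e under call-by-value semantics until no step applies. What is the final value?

Trace:
step 0: (((\x.8) 2) * (if true then 1 else 4))
step 1: [beta@0] (8 * (if true then 1 else 4))
step 2: [if@1] (8 * 1)
step 3: [delta@root] 8

Answer: 8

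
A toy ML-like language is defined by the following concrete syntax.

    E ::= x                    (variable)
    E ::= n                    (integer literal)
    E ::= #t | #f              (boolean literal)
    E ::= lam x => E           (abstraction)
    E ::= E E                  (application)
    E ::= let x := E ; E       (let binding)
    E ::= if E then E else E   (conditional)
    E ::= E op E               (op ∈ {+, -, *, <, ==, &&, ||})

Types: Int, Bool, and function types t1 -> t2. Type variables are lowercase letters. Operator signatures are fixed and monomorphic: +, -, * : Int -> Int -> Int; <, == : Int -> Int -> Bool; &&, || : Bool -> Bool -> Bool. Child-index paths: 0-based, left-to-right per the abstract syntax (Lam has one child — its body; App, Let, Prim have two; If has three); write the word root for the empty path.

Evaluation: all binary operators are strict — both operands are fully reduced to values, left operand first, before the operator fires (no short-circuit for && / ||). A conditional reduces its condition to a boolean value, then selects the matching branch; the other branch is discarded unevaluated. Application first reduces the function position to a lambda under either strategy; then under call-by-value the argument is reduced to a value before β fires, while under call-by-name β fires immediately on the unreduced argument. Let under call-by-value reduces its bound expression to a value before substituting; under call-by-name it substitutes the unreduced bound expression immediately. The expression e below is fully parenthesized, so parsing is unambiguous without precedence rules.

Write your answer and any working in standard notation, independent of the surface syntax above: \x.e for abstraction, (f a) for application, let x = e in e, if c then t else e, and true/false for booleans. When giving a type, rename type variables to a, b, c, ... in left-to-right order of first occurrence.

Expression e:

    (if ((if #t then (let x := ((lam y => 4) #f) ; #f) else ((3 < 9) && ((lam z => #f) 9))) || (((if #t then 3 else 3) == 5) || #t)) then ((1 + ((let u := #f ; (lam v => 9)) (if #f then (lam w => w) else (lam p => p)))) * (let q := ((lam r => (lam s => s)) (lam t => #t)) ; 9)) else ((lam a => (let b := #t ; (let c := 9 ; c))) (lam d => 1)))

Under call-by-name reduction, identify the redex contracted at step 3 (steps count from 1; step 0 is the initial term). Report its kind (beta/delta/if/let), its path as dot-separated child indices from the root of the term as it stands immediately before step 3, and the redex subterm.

Trace:
step 0: (if ((if true then (let x = ((\y.4) false) in false) else ((3 < 9) && ((\z.false) 9))) || (((if true then 3 else 3) == 5) || true)) then ((1 + ((let u = false in (\v.9)) (if false then (\w.w) else (\p.p)))) * (let q = ((\r.(\s.s)) (\t.true)) in 9)) else ((\a.(let b = true in (let c = 9 in c))) (\d.1)))
step 1: [if@0.0] (if ((let x = ((\y.4) false) in false) || (((if true then 3 else 3) == 5) || true)) then ((1 + ((let u = false in (\v.9)) (if false then (\w.w) else (\p.p)))) * (let q = ((\r.(\s.s)) (\t.true)) in 9)) else ((\a.(let b = true in (let c = 9 in c))) (\d.1)))
step 2: [let@0.0] (if (false || (((if true then 3 else 3) == 5) || true)) then ((1 + ((let u = false in (\v.9)) (if false then (\w.w) else (\p.p)))) * (let q = ((\r.(\s.s)) (\t.true)) in 9)) else ((\a.(let b = true in (let c = 9 in c))) (\d.1)))
step 3: [if@0.1.0.0] (if (false || ((3 == 5) || true)) then ((1 + ((let u = false in (\v.9)) (if false then (\w.w) else (\p.p)))) * (let q = ((\r.(\s.s)) (\t.true)) in 9)) else ((\a.(let b = true in (let c = 9 in c))) (\d.1)))

Answer: if at 0.1.0.0 : (if true then 3 else 3)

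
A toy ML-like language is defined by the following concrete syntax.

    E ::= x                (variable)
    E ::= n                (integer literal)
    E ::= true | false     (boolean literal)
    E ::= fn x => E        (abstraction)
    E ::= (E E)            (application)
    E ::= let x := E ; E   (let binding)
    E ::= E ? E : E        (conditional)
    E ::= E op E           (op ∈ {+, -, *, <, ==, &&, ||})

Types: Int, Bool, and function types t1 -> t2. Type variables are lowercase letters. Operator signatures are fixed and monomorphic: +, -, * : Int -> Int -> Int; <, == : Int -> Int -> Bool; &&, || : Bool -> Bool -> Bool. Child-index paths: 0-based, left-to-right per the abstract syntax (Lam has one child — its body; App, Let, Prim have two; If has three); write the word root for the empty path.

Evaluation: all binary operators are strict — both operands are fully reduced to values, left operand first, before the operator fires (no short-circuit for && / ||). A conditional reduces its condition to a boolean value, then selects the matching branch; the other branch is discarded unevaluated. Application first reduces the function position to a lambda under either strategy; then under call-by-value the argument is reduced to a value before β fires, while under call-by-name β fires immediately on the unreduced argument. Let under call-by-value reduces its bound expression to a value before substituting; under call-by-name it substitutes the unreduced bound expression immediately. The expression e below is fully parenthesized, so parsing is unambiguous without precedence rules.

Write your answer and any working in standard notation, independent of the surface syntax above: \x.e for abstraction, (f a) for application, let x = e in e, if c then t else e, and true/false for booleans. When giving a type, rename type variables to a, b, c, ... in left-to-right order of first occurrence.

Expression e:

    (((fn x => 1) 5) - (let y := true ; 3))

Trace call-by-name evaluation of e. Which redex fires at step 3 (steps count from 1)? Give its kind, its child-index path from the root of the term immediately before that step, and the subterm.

Answer: delta at root : (1 - 3)

Derivation:
step 0: (((\x.1) 5) - (let y = true in 3))
step 1: [beta@0] (1 - (let y = true in 3))
step 2: [let@1] (1 - 3)
step 3: [delta@root] -2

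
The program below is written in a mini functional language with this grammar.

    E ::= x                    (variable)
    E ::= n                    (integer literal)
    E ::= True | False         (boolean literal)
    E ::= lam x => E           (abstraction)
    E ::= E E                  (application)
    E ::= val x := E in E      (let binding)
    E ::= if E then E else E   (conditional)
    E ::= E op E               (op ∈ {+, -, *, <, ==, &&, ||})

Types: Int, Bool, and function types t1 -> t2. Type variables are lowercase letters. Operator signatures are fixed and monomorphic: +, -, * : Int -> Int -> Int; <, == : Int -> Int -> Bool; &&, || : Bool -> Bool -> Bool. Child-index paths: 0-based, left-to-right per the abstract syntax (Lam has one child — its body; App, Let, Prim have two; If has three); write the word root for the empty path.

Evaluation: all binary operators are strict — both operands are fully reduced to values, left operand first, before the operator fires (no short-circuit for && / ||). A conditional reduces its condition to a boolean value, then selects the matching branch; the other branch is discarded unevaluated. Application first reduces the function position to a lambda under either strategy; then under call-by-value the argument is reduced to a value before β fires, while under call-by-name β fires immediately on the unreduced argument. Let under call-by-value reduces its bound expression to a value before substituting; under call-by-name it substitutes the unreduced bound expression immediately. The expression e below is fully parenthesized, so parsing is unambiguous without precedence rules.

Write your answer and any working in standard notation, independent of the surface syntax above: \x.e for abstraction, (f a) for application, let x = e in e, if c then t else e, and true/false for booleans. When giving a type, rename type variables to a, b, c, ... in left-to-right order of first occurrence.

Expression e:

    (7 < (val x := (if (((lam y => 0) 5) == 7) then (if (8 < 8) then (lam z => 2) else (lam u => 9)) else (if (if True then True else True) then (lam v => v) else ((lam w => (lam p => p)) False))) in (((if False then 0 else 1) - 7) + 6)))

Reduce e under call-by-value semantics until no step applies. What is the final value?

Trace:
step 0: (7 < (let x = (if (((\y.0) 5) == 7) then (if (8 < 8) then (\z.2) else (\u.9)) else (if (if true then true else true) then (\v.v) else ((\w.(\p.p)) false))) in (((if false then 0 else 1) - 7) + 6)))
step 1: [beta@1.0.0.0] (7 < (let x = (if (0 == 7) then (if (8 < 8) then (\z.2) else (\u.9)) else (if (if true then true else true) then (\v.v) else ((\w.(\p.p)) false))) in (((if false then 0 else 1) - 7) + 6)))
step 2: [delta@1.0.0] (7 < (let x = (if false then (if (8 < 8) then (\z.2) else (\u.9)) else (if (if true then true else true) then (\v.v) else ((\w.(\p.p)) false))) in (((if false then 0 else 1) - 7) + 6)))
step 3: [if@1.0] (7 < (let x = (if (if true then true else true) then (\v.v) else ((\w.(\p.p)) false)) in (((if false then 0 else 1) - 7) + 6)))
step 4: [if@1.0.0] (7 < (let x = (if true then (\v.v) else ((\w.(\p.p)) false)) in (((if false then 0 else 1) - 7) + 6)))
step 5: [if@1.0] (7 < (let x = (\v.v) in (((if false then 0 else 1) - 7) + 6)))
step 6: [let@1] (7 < (((if false then 0 else 1) - 7) + 6))
step 7: [if@1.0.0] (7 < ((1 - 7) + 6))
step 8: [delta@1.0] (7 < (-6 + 6))
step 9: [delta@1] (7 < 0)
step 10: [delta@root] false

Answer: false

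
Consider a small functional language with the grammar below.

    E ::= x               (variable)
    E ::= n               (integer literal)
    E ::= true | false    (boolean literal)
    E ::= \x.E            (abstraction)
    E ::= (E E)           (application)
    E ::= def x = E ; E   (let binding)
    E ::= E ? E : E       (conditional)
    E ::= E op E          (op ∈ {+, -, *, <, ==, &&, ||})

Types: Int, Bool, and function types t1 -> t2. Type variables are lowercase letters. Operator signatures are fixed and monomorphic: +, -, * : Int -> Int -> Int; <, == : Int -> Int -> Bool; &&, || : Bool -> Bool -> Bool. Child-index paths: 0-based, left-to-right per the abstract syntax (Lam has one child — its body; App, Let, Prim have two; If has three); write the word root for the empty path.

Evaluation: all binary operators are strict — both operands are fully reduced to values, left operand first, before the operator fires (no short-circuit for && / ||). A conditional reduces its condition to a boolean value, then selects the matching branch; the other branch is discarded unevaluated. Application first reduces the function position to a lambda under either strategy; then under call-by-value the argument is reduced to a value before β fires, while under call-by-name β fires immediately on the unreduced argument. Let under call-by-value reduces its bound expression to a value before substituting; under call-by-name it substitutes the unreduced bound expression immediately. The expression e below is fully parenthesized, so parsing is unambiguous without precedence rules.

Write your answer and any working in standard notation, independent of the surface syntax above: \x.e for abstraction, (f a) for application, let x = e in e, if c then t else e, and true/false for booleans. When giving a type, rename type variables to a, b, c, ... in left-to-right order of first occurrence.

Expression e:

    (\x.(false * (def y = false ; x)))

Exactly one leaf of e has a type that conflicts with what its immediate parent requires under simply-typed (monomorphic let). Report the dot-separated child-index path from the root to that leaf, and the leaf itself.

Answer: 0.0 : false

Working:
  unify Bool ~ Int
  FAIL: mismatch Bool ~ Int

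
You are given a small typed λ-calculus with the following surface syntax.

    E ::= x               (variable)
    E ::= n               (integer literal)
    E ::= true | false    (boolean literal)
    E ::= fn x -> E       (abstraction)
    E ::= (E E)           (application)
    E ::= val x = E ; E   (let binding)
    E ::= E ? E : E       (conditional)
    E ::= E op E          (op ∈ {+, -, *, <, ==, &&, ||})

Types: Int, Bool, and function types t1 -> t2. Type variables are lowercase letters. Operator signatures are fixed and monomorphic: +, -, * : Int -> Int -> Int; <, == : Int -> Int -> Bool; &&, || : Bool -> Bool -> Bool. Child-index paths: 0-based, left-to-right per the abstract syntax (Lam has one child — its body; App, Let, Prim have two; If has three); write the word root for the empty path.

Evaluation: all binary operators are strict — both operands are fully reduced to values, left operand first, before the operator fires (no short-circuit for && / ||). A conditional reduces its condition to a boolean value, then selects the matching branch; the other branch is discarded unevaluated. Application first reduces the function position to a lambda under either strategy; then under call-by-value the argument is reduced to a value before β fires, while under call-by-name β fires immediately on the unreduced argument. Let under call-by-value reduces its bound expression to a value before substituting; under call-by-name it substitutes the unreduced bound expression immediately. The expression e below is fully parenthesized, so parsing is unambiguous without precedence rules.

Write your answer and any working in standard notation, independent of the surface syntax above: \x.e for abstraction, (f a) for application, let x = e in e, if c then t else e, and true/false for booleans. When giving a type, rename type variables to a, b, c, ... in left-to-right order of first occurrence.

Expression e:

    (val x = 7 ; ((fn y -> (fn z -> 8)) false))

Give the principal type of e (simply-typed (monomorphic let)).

Answer: a -> Int

Trace:
let x : Int
\z._ : b -> Int
\y._ : a -> b -> Int
  unify a -> b -> Int ~ Bool -> c
  unify a ~ Bool
  unify b -> Int ~ c
_ _ : b -> Int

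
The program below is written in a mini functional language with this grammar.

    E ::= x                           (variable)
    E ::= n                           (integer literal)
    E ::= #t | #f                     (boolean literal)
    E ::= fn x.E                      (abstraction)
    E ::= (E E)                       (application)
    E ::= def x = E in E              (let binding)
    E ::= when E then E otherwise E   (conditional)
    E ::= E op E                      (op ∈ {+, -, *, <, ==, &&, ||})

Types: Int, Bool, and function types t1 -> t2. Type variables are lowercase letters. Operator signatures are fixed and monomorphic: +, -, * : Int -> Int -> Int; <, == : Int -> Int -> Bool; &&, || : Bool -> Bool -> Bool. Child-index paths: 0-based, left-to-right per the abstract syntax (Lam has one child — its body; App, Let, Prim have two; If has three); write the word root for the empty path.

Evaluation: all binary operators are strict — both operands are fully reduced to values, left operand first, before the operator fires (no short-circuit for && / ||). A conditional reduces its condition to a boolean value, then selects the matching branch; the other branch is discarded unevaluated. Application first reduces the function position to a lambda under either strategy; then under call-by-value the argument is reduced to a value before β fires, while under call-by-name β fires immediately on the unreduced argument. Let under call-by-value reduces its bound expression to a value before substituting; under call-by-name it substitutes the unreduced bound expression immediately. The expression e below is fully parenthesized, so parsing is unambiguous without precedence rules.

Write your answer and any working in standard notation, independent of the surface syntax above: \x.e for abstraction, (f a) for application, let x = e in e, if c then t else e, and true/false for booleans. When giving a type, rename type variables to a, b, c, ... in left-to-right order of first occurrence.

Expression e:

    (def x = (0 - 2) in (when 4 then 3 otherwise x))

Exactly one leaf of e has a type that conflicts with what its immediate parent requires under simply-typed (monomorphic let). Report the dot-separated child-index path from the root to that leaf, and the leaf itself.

Answer: 1.0 : 4

Trace:
  unify Int ~ Int
  unify Int ~ Int
let x : Int
  unify Int ~ Bool
  FAIL: mismatch Int ~ Bool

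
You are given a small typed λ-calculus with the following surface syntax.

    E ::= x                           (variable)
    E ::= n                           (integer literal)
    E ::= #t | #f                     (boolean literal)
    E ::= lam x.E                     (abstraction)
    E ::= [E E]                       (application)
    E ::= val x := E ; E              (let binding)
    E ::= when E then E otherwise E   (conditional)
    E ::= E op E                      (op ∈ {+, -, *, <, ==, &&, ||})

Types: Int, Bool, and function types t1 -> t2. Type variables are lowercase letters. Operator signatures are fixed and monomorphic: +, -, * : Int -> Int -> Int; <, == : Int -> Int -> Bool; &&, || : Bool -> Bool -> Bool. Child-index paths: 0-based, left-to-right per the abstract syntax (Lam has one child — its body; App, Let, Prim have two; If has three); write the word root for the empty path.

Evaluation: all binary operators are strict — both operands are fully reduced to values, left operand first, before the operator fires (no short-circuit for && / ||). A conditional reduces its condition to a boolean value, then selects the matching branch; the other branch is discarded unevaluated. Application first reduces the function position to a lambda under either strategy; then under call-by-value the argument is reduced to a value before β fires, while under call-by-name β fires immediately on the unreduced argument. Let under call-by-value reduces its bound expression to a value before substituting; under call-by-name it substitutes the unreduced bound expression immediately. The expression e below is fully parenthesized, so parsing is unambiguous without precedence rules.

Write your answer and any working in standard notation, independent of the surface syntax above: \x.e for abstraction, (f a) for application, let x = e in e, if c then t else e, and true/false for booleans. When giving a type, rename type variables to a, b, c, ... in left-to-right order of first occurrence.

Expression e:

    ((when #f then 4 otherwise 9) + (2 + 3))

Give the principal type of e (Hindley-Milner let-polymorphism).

Derivation:
  unify Bool ~ Bool
  unify Int ~ Int
  unify Int ~ Int
  unify Int ~ Int
  unify Int ~ Int
  unify Int ~ Int

Answer: Int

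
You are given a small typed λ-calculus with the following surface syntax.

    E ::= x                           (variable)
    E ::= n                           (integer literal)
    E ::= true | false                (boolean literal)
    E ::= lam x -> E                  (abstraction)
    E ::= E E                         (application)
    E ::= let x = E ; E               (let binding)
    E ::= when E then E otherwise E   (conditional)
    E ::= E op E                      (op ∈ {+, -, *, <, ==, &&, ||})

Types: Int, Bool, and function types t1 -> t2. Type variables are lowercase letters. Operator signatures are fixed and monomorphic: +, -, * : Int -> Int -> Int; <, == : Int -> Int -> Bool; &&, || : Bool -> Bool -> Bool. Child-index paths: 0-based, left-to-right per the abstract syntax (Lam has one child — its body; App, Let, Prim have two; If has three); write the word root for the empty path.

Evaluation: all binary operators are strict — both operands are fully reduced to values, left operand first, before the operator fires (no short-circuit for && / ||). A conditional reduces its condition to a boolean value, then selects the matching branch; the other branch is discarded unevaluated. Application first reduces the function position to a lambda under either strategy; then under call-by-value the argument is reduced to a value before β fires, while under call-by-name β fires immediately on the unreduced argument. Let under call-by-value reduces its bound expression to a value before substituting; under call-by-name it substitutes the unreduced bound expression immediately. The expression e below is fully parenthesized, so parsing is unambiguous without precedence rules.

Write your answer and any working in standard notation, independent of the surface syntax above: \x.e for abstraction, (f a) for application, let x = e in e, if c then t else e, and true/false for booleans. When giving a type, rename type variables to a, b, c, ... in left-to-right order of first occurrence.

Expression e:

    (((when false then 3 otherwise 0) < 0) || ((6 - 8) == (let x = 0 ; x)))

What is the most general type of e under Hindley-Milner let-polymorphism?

Derivation:
  unify Bool ~ Bool
  unify Int ~ Int
  unify Int ~ Int
  unify Int ~ Int
  unify Bool ~ Bool
  unify Int ~ Int
  unify Int ~ Int
  unify Int ~ Int
let x : Int
x : Int
  unify Int ~ Int
  unify Bool ~ Bool

Answer: Bool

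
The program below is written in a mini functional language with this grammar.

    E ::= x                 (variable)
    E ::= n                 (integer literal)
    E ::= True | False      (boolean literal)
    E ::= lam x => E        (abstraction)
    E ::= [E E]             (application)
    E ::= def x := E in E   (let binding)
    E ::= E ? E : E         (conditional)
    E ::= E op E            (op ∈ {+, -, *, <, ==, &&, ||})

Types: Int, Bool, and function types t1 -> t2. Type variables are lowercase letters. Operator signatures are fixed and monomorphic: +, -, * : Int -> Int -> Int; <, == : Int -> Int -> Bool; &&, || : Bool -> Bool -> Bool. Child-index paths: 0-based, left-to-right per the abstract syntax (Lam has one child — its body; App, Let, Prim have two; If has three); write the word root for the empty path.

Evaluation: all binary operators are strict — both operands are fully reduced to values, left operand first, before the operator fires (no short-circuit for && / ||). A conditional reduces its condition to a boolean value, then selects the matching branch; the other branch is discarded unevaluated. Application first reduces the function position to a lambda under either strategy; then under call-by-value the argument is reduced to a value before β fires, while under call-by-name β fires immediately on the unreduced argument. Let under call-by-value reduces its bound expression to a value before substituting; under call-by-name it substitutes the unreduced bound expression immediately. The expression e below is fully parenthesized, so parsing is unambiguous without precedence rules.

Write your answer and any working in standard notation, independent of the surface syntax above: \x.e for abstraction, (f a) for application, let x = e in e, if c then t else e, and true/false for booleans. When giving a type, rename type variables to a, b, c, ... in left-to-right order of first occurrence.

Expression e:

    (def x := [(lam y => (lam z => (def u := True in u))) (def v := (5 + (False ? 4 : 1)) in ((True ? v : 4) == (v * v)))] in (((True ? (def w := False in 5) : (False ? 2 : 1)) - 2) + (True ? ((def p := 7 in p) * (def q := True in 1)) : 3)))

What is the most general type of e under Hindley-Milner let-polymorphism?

Derivation:
let u : Bool
u : Bool
\z._ : b -> Bool
\y._ : a -> b -> Bool
  unify Int ~ Int
  unify Bool ~ Bool
  unify Int ~ Int
  unify Int ~ Int
let v : Int
  unify Bool ~ Bool
v : Int
  unify Int ~ Int
  unify Int ~ Int
v : Int
  unify Int ~ Int
v : Int
  unify Int ~ Int
  unify Int ~ Int
  unify a -> b -> Bool ~ Bool -> c
  unify a ~ Bool
  unify b -> Bool ~ c
_ _ : b -> Bool
let x : forall. b -> Bool
  unify Bool ~ Bool
let w : Bool
  unify Bool ~ Bool
  unify Int ~ Int
  unify Int ~ Int
  unify Int ~ Int
  unify Int ~ Int
  unify Int ~ Int
  unify Bool ~ Bool
let p : Int
p : Int
  unify Int ~ Int
let q : Bool
  unify Int ~ Int
  unify Int ~ Int
  unify Int ~ Int

Answer: Int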